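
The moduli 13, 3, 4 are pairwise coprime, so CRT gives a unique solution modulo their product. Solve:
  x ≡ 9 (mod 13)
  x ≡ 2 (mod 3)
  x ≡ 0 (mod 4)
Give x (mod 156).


Moduli 13, 3, 4 are pairwise coprime; by CRT there is a unique solution modulo M = 13 · 3 · 4 = 156.
Solve pairwise, accumulating the modulus:
  Start with x ≡ 9 (mod 13).
  Combine with x ≡ 2 (mod 3): since gcd(13, 3) = 1, we get a unique residue mod 39.
    Write x = 9 + 13·t and substitute into x ≡ 2 (mod 3): 13·t ≡ 2 − 9 = -7 (mod 3).
    Reduce coefficients mod 3: 1·t ≡ 2 (mod 3).
    So t ≡ 2 (mod 3).
    Then x = 9 + 13·2 = 35, valid modulo lcm(13, 3) = 39: x ≡ 35 (mod 39).
  Combine with x ≡ 0 (mod 4): since gcd(39, 4) = 1, we get a unique residue mod 156.
    Write x = 35 + 39·t and substitute into x ≡ 0 (mod 4): 39·t ≡ 0 − 35 = -35 (mod 4).
    Reduce coefficients mod 4: 3·t ≡ 1 (mod 4).
    The inverse of 3 mod 4 is 3 (since 3·3 = 9 = 2·4 + 1), so t ≡ 3·1 = 3 ≡ 3 (mod 4).
    Then x = 35 + 39·3 = 152, valid modulo lcm(39, 4) = 156: x ≡ 152 (mod 156).
Verify: 152 mod 13 = 9 ✓, 152 mod 3 = 2 ✓, 152 mod 4 = 0 ✓.

x ≡ 152 (mod 156).


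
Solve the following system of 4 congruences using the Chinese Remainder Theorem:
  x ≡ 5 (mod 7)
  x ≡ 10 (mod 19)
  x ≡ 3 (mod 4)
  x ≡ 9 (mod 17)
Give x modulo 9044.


Product of moduli M = 7 · 19 · 4 · 17 = 9044.
Merge one congruence at a time:
  Start: x ≡ 5 (mod 7).
  Combine with x ≡ 10 (mod 19); new modulus lcm = 133.
    Write x = 5 + 7·t and substitute into x ≡ 10 (mod 19): 7·t ≡ 10 − 5 = 5 (mod 19).
    The inverse of 7 mod 19 is 11 (since 7·11 = 77 = 4·19 + 1), so t ≡ 11·5 = 55 ≡ 17 (mod 19).
    Then x = 5 + 7·17 = 124, valid modulo lcm(7, 19) = 133: x ≡ 124 (mod 133).
  Combine with x ≡ 3 (mod 4); new modulus lcm = 532.
    Write x = 124 + 133·t and substitute into x ≡ 3 (mod 4): 133·t ≡ 3 − 124 = -121 (mod 4).
    Reduce coefficients mod 4: 1·t ≡ 3 (mod 4).
    So t ≡ 3 (mod 4).
    Then x = 124 + 133·3 = 523, valid modulo lcm(133, 4) = 532: x ≡ 523 (mod 532).
  Combine with x ≡ 9 (mod 17); new modulus lcm = 9044.
    Write x = 523 + 532·t and substitute into x ≡ 9 (mod 17): 532·t ≡ 9 − 523 = -514 (mod 17).
    Reduce coefficients mod 17: 5·t ≡ 13 (mod 17).
    The inverse of 5 mod 17 is 7 (since 5·7 = 35 = 2·17 + 1), so t ≡ 7·13 = 91 ≡ 6 (mod 17).
    Then x = 523 + 532·6 = 3715, valid modulo lcm(532, 17) = 9044: x ≡ 3715 (mod 9044).
Verify against each original: 3715 mod 7 = 5, 3715 mod 19 = 10, 3715 mod 4 = 3, 3715 mod 17 = 9.

x ≡ 3715 (mod 9044).


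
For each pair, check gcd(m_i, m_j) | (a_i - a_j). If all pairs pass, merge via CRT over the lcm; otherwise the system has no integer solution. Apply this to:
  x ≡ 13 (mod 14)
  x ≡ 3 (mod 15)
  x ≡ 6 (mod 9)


Moduli 14, 15, 9 are not pairwise coprime, so CRT works modulo lcm(m_i) when all pairwise compatibility conditions hold.
Pairwise compatibility: gcd(m_i, m_j) must divide a_i - a_j for every pair.
Merge one congruence at a time:
  Start: x ≡ 13 (mod 14).
  Combine with x ≡ 3 (mod 15): gcd(14, 15) = 1; 3 - 13 = -10, which IS divisible by 1, so compatible.
    Write x = 13 + 14·t and substitute into x ≡ 3 (mod 15): 14·t ≡ 3 − 13 = -10 (mod 15).
    Reduce coefficients mod 15: 14·t ≡ 5 (mod 15).
    The inverse of 14 mod 15 is 14 (since 14·14 = 196 = 13·15 + 1), so t ≡ 14·5 = 70 ≡ 10 (mod 15).
    Then x = 13 + 14·10 = 153, valid modulo lcm(14, 15) = 210: x ≡ 153 (mod 210).
  Combine with x ≡ 6 (mod 9): gcd(210, 9) = 3; 6 - 153 = -147, which IS divisible by 3, so compatible.
    Write x = 153 + 210·t and substitute into x ≡ 6 (mod 9): 210·t ≡ 6 − 153 = -147 (mod 9).
    Divide the congruence (and modulus) by g = 3: 70·t ≡ -49 (mod 3).
    Reduce coefficients mod 3: 1·t ≡ 2 (mod 3).
    So t ≡ 2 (mod 3).
    Then x = 153 + 210·2 = 573, valid modulo lcm(210, 9) = 630: x ≡ 573 (mod 630).
Verify: 573 mod 14 = 13, 573 mod 15 = 3, 573 mod 9 = 6.

x ≡ 573 (mod 630).


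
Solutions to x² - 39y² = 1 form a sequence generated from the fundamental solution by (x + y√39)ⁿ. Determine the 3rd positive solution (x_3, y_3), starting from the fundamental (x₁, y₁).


Step 1: Find the fundamental solution (x₁, y₁) of x² - 39y² = 1.
  Expand √39 as a continued fraction. a₀ = ⌊√39⌋ = 6; iterate m_{k+1} = d_k·a_k − m_k, d_{k+1} = (39 − m_{k+1}²)/d_k, a_{k+1} = ⌊(a₀ + m_{k+1})/d_{k+1}⌋ (starting m₀ = 0, d₀ = 1), with convergents p_k = a_k·p_{k-1} + p_{k-2}, q_k = a_k·q_{k-1} + q_{k-2} (p₋₁ = 1, q₋₁ = 0):
  k = 0: a₀ = 6; p₀/q₀ = 6/1; p₀² − 39·q₀² = 36 − 39 = -3.
  k = 1: m = 6, d = 3, a = ⌊(6 + 6)/3⌋ = 4; p/q = (4·6 + 1)/(4·1 + 0) = 25/4; p² − 39·q² = 625 − 624 = 1.
  The first convergent with p² − 39·q² = 1 gives the fundamental solution (x₁, y₁) = (25, 4).
Step 2: Apply the recurrence (x_{n+1}, y_{n+1}) = (x₁x_n + 39y₁y_n, x₁y_n + y₁x_n) repeatedly.
  From (x_1, y_1) = (25, 4): x_2 = 25·25 + 39·4·4 = 1249; y_2 = 25·4 + 4·25 = 200.
  From (x_2, y_2) = (1249, 200): x_3 = 25·1249 + 39·4·200 = 62425; y_3 = 25·200 + 4·1249 = 9996.
Step 3: Verify x_3² - 39·y_3² = 3896880625 - 3896880624 = 1 (should be 1). ✓

(x_1, y_1) = (25, 4); (x_3, y_3) = (62425, 9996).


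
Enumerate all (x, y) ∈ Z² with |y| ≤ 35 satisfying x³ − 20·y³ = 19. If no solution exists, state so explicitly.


The equation is x³ - 20y³ = 19. For fixed y, x³ = 20·y³ + 19, so a solution requires the RHS to be a perfect cube.
Strategy: iterate y from -35 to 35, compute RHS = 20·y³ + 19, and check whether it is a (positive or negative) perfect cube.
Check small values of y:
  y = 0: RHS = 19 is not a perfect cube.
  y = 1: RHS = 39 is not a perfect cube.
  y = -1: RHS = -1 = (-1)³ ⇒ x = -1 works.
  y = 2: RHS = 179 is not a perfect cube.
  y = -2: RHS = -141 is not a perfect cube.
  y = 3: RHS = 559 is not a perfect cube.
  y = -3: RHS = -521 is not a perfect cube.
Continuing the search up to |y| = 35 finds no further solutions beyond those listed.
Collected solutions: (-1, -1).

Solutions (with |y| ≤ 35): (-1, -1).


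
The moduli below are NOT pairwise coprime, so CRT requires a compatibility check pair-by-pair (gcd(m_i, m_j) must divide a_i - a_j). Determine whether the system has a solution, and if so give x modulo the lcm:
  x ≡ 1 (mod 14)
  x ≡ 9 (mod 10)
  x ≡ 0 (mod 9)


Moduli 14, 10, 9 are not pairwise coprime, so CRT works modulo lcm(m_i) when all pairwise compatibility conditions hold.
Pairwise compatibility: gcd(m_i, m_j) must divide a_i - a_j for every pair.
Merge one congruence at a time:
  Start: x ≡ 1 (mod 14).
  Combine with x ≡ 9 (mod 10): gcd(14, 10) = 2; 9 - 1 = 8, which IS divisible by 2, so compatible.
    Write x = 1 + 14·t and substitute into x ≡ 9 (mod 10): 14·t ≡ 9 − 1 = 8 (mod 10).
    Divide the congruence (and modulus) by g = 2: 7·t ≡ 4 (mod 5).
    Reduce coefficients mod 5: 2·t ≡ 4 (mod 5).
    The inverse of 2 mod 5 is 3 (since 2·3 = 6 = 1·5 + 1), so t ≡ 3·4 = 12 ≡ 2 (mod 5).
    Then x = 1 + 14·2 = 29, valid modulo lcm(14, 10) = 70: x ≡ 29 (mod 70).
  Combine with x ≡ 0 (mod 9): gcd(70, 9) = 1; 0 - 29 = -29, which IS divisible by 1, so compatible.
    Write x = 29 + 70·t and substitute into x ≡ 0 (mod 9): 70·t ≡ 0 − 29 = -29 (mod 9).
    Reduce coefficients mod 9: 7·t ≡ 7 (mod 9).
    The inverse of 7 mod 9 is 4 (since 7·4 = 28 = 3·9 + 1), so t ≡ 4·7 = 28 ≡ 1 (mod 9).
    Then x = 29 + 70·1 = 99, valid modulo lcm(70, 9) = 630: x ≡ 99 (mod 630).
Verify: 99 mod 14 = 1, 99 mod 10 = 9, 99 mod 9 = 0.

x ≡ 99 (mod 630).


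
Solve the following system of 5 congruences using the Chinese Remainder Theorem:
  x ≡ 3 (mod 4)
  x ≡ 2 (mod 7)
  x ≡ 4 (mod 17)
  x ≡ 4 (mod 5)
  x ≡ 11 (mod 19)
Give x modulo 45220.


Product of moduli M = 4 · 7 · 17 · 5 · 19 = 45220.
Merge one congruence at a time:
  Start: x ≡ 3 (mod 4).
  Combine with x ≡ 2 (mod 7); new modulus lcm = 28.
    Write x = 3 + 4·t and substitute into x ≡ 2 (mod 7): 4·t ≡ 2 − 3 = -1 (mod 7).
    Reduce coefficients mod 7: 4·t ≡ 6 (mod 7).
    The inverse of 4 mod 7 is 2 (since 4·2 = 8 = 1·7 + 1), so t ≡ 2·6 = 12 ≡ 5 (mod 7).
    Then x = 3 + 4·5 = 23, valid modulo lcm(4, 7) = 28: x ≡ 23 (mod 28).
  Combine with x ≡ 4 (mod 17); new modulus lcm = 476.
    Write x = 23 + 28·t and substitute into x ≡ 4 (mod 17): 28·t ≡ 4 − 23 = -19 (mod 17).
    Reduce coefficients mod 17: 11·t ≡ 15 (mod 17).
    The inverse of 11 mod 17 is 14 (since 11·14 = 154 = 9·17 + 1), so t ≡ 14·15 = 210 ≡ 6 (mod 17).
    Then x = 23 + 28·6 = 191, valid modulo lcm(28, 17) = 476: x ≡ 191 (mod 476).
  Combine with x ≡ 4 (mod 5); new modulus lcm = 2380.
    Write x = 191 + 476·t and substitute into x ≡ 4 (mod 5): 476·t ≡ 4 − 191 = -187 (mod 5).
    Reduce coefficients mod 5: 1·t ≡ 3 (mod 5).
    So t ≡ 3 (mod 5).
    Then x = 191 + 476·3 = 1619, valid modulo lcm(476, 5) = 2380: x ≡ 1619 (mod 2380).
  Combine with x ≡ 11 (mod 19); new modulus lcm = 45220.
    Write x = 1619 + 2380·t and substitute into x ≡ 11 (mod 19): 2380·t ≡ 11 − 1619 = -1608 (mod 19).
    Reduce coefficients mod 19: 5·t ≡ 7 (mod 19).
    The inverse of 5 mod 19 is 4 (since 5·4 = 20 = 1·19 + 1), so t ≡ 4·7 = 28 ≡ 9 (mod 19).
    Then x = 1619 + 2380·9 = 23039, valid modulo lcm(2380, 19) = 45220: x ≡ 23039 (mod 45220).
Verify against each original: 23039 mod 4 = 3, 23039 mod 7 = 2, 23039 mod 17 = 4, 23039 mod 5 = 4, 23039 mod 19 = 11.

x ≡ 23039 (mod 45220).


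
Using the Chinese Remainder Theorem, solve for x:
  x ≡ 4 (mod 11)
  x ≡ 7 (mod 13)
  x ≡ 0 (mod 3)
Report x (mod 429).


Moduli 11, 13, 3 are pairwise coprime; by CRT there is a unique solution modulo M = 11 · 13 · 3 = 429.
Solve pairwise, accumulating the modulus:
  Start with x ≡ 4 (mod 11).
  Combine with x ≡ 7 (mod 13): since gcd(11, 13) = 1, we get a unique residue mod 143.
    Write x = 4 + 11·t and substitute into x ≡ 7 (mod 13): 11·t ≡ 7 − 4 = 3 (mod 13).
    The inverse of 11 mod 13 is 6 (since 11·6 = 66 = 5·13 + 1), so t ≡ 6·3 = 18 ≡ 5 (mod 13).
    Then x = 4 + 11·5 = 59, valid modulo lcm(11, 13) = 143: x ≡ 59 (mod 143).
  Combine with x ≡ 0 (mod 3): since gcd(143, 3) = 1, we get a unique residue mod 429.
    Write x = 59 + 143·t and substitute into x ≡ 0 (mod 3): 143·t ≡ 0 − 59 = -59 (mod 3).
    Reduce coefficients mod 3: 2·t ≡ 1 (mod 3).
    The inverse of 2 mod 3 is 2 (since 2·2 = 4 = 1·3 + 1), so t ≡ 2·1 = 2 ≡ 2 (mod 3).
    Then x = 59 + 143·2 = 345, valid modulo lcm(143, 3) = 429: x ≡ 345 (mod 429).
Verify: 345 mod 11 = 4 ✓, 345 mod 13 = 7 ✓, 345 mod 3 = 0 ✓.

x ≡ 345 (mod 429).


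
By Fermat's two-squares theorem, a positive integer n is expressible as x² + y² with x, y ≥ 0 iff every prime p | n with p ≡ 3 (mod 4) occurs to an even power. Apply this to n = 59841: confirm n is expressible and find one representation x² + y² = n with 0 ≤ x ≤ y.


Step 1: Factor n = 59841 = 3^2 · 61 · 109.
Step 2: Check the mod-4 condition on each prime factor: 3 ≡ 3 (mod 4), exponent 2 (must be even); 61 ≡ 1 (mod 4), exponent 1; 109 ≡ 1 (mod 4), exponent 1.
All primes ≡ 3 (mod 4) appear to even exponent (or don't appear), so by the two-squares theorem n IS expressible as a sum of two squares.
Step 3: Build a representation. Group n = k² · m with k = 3 and m = 61 · 109 = 6649 (a product of primes ≡ 1 (mod 4)); a representation of m scales to one of n via (k·x)² + (k·y)² = k²(x² + y²). Each prime p ≡ 1 (mod 4) is itself a sum of two squares; find a² by testing p − a² for a perfect square:
  61: 61 − 1² = 60, 61 − 2² = 57, 61 − 3² = 52, 61 − 4² = 45, 61 − 5² = 36 = 6² ⇒ 61 = 5² + 6².
  109: 109 − 1² = 108, 109 − 2² = 105, 109 − 3² = 100 = 10² ⇒ 109 = 3² + 10².
  Combine using the Brahmagupta–Fibonacci identity (a² + b²)(c² + d²) = (ac − bd)² + (ad + bc)² = (ac + bd)² + (ad − bc)²:
  61 · 109 = 6649: from (5² + 6²)(3² + 10²), take (5·3 − 6·10, 5·10 + 6·3) = (15 − 60, 50 + 18) = (-45, 68); dropping signs (only squares matter) gives (45, 68); check 45² + 68² = 2025 + 4624 = 6649 ✓.
  Scale by k = 3: (3·45, 3·68) = (135, 204).
Step 4: Order so x ≤ y and verify: 135² + 204² = 18225 + 41616 = 59841 = n. ✓

n = 59841 = 135² + 204² (one valid representation with x ≤ y).


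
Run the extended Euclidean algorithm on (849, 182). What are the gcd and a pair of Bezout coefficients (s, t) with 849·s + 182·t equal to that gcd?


Euclidean algorithm on (849, 182) — divide until remainder is 0:
  849 = 4 · 182 + 121
  182 = 1 · 121 + 61
  121 = 1 · 61 + 60
  61 = 1 · 60 + 1
  60 = 60 · 1 + 0
gcd(849, 182) = 1.
Track Bezout coefficients alongside the remainders: start with r₀ = 849 = a·1 + b·0 (s = 1, t = 0) and r₁ = 182 = a·0 + b·1 (s = 0, t = 1); each new remainder r_{k+1} = r_{k-1} − q_k·r_k inherits s_{k+1} = s_{k-1} − q_k·s_k, t_{k+1} = t_{k-1} − q_k·t_k, so r_k = a·s_k + b·t_k at every step:
  q = 4: r = 121, s = 1 − 4·0 = 1, t = 0 − 4·1 = -4  (check: 849·1 + 182·(-4) = 121)
  q = 1: r = 61, s = 0 − 1·1 = -1, t = 1 − 1·(-4) = 5  (check: 849·(-1) + 182·5 = 61)
  q = 1: r = 60, s = 1 − 1·(-1) = 2, t = -4 − 1·5 = -9  (check: 849·2 + 182·(-9) = 60)
  q = 1: r = 1, s = -1 − 1·2 = -3, t = 5 − 1·(-9) = 14  (check: 849·(-3) + 182·14 = 1)
The row with r = 1 (the gcd) gives the Bezout coefficients s = -3, t = 14.
Result: 849 · (-3) + 182 · (14) = 1.

gcd(849, 182) = 1; s = -3, t = 14 (check: 849·(-3) + 182·14 = 1).


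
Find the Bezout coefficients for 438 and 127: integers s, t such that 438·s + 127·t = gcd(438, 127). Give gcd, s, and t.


Euclidean algorithm on (438, 127) — divide until remainder is 0:
  438 = 3 · 127 + 57
  127 = 2 · 57 + 13
  57 = 4 · 13 + 5
  13 = 2 · 5 + 3
  5 = 1 · 3 + 2
  3 = 1 · 2 + 1
  2 = 2 · 1 + 0
gcd(438, 127) = 1.
Track Bezout coefficients alongside the remainders: start with r₀ = 438 = a·1 + b·0 (s = 1, t = 0) and r₁ = 127 = a·0 + b·1 (s = 0, t = 1); each new remainder r_{k+1} = r_{k-1} − q_k·r_k inherits s_{k+1} = s_{k-1} − q_k·s_k, t_{k+1} = t_{k-1} − q_k·t_k, so r_k = a·s_k + b·t_k at every step:
  q = 3: r = 57, s = 1 − 3·0 = 1, t = 0 − 3·1 = -3  (check: 438·1 + 127·(-3) = 57)
  q = 2: r = 13, s = 0 − 2·1 = -2, t = 1 − 2·(-3) = 7  (check: 438·(-2) + 127·7 = 13)
  q = 4: r = 5, s = 1 − 4·(-2) = 9, t = -3 − 4·7 = -31  (check: 438·9 + 127·(-31) = 5)
  q = 2: r = 3, s = -2 − 2·9 = -20, t = 7 − 2·(-31) = 69  (check: 438·(-20) + 127·69 = 3)
  q = 1: r = 2, s = 9 − 1·(-20) = 29, t = -31 − 1·69 = -100  (check: 438·29 + 127·(-100) = 2)
  q = 1: r = 1, s = -20 − 1·29 = -49, t = 69 − 1·(-100) = 169  (check: 438·(-49) + 127·169 = 1)
The row with r = 1 (the gcd) gives the Bezout coefficients s = -49, t = 169.
Result: 438 · (-49) + 127 · (169) = 1.

gcd(438, 127) = 1; s = -49, t = 169 (check: 438·(-49) + 127·169 = 1).


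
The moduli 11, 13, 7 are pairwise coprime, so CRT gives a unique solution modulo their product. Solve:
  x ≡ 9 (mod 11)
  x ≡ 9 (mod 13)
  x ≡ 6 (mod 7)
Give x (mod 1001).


Moduli 11, 13, 7 are pairwise coprime; by CRT there is a unique solution modulo M = 11 · 13 · 7 = 1001.
Solve pairwise, accumulating the modulus:
  Start with x ≡ 9 (mod 11).
  Combine with x ≡ 9 (mod 13): since gcd(11, 13) = 1, we get a unique residue mod 143.
    Write x = 9 + 11·t and substitute into x ≡ 9 (mod 13): 11·t ≡ 9 − 9 = 0 (mod 13).
    The inverse of 11 mod 13 is 6 (since 11·6 = 66 = 5·13 + 1), so t ≡ 6·0 = 0 ≡ 0 (mod 13).
    Then x = 9 + 11·0 = 9, valid modulo lcm(11, 13) = 143: x ≡ 9 (mod 143).
  Combine with x ≡ 6 (mod 7): since gcd(143, 7) = 1, we get a unique residue mod 1001.
    Write x = 9 + 143·t and substitute into x ≡ 6 (mod 7): 143·t ≡ 6 − 9 = -3 (mod 7).
    Reduce coefficients mod 7: 3·t ≡ 4 (mod 7).
    The inverse of 3 mod 7 is 5 (since 3·5 = 15 = 2·7 + 1), so t ≡ 5·4 = 20 ≡ 6 (mod 7).
    Then x = 9 + 143·6 = 867, valid modulo lcm(143, 7) = 1001: x ≡ 867 (mod 1001).
Verify: 867 mod 11 = 9 ✓, 867 mod 13 = 9 ✓, 867 mod 7 = 6 ✓.

x ≡ 867 (mod 1001).


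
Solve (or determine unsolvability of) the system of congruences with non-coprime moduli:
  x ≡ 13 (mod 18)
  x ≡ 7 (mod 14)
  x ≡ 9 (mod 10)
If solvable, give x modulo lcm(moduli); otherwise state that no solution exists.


Moduli 18, 14, 10 are not pairwise coprime, so CRT works modulo lcm(m_i) when all pairwise compatibility conditions hold.
Pairwise compatibility: gcd(m_i, m_j) must divide a_i - a_j for every pair.
Merge one congruence at a time:
  Start: x ≡ 13 (mod 18).
  Combine with x ≡ 7 (mod 14): gcd(18, 14) = 2; 7 - 13 = -6, which IS divisible by 2, so compatible.
    Write x = 13 + 18·t and substitute into x ≡ 7 (mod 14): 18·t ≡ 7 − 13 = -6 (mod 14).
    Divide the congruence (and modulus) by g = 2: 9·t ≡ -3 (mod 7).
    Reduce coefficients mod 7: 2·t ≡ 4 (mod 7).
    The inverse of 2 mod 7 is 4 (since 2·4 = 8 = 1·7 + 1), so t ≡ 4·4 = 16 ≡ 2 (mod 7).
    Then x = 13 + 18·2 = 49, valid modulo lcm(18, 14) = 126: x ≡ 49 (mod 126).
  Combine with x ≡ 9 (mod 10): gcd(126, 10) = 2; 9 - 49 = -40, which IS divisible by 2, so compatible.
    Write x = 49 + 126·t and substitute into x ≡ 9 (mod 10): 126·t ≡ 9 − 49 = -40 (mod 10).
    Divide the congruence (and modulus) by g = 2: 63·t ≡ -20 (mod 5).
    Reduce coefficients mod 5: 3·t ≡ 0 (mod 5).
    The inverse of 3 mod 5 is 2 (since 3·2 = 6 = 1·5 + 1), so t ≡ 2·0 = 0 ≡ 0 (mod 5).
    Then x = 49 + 126·0 = 49, valid modulo lcm(126, 10) = 630: x ≡ 49 (mod 630).
Verify: 49 mod 18 = 13, 49 mod 14 = 7, 49 mod 10 = 9.

x ≡ 49 (mod 630).


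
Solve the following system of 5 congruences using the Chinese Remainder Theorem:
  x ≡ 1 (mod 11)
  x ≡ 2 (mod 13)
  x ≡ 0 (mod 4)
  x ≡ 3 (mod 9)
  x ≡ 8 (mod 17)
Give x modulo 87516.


Product of moduli M = 11 · 13 · 4 · 9 · 17 = 87516.
Merge one congruence at a time:
  Start: x ≡ 1 (mod 11).
  Combine with x ≡ 2 (mod 13); new modulus lcm = 143.
    Write x = 1 + 11·t and substitute into x ≡ 2 (mod 13): 11·t ≡ 2 − 1 = 1 (mod 13).
    The inverse of 11 mod 13 is 6 (since 11·6 = 66 = 5·13 + 1), so t ≡ 6·1 = 6 ≡ 6 (mod 13).
    Then x = 1 + 11·6 = 67, valid modulo lcm(11, 13) = 143: x ≡ 67 (mod 143).
  Combine with x ≡ 0 (mod 4); new modulus lcm = 572.
    Write x = 67 + 143·t and substitute into x ≡ 0 (mod 4): 143·t ≡ 0 − 67 = -67 (mod 4).
    Reduce coefficients mod 4: 3·t ≡ 1 (mod 4).
    The inverse of 3 mod 4 is 3 (since 3·3 = 9 = 2·4 + 1), so t ≡ 3·1 = 3 ≡ 3 (mod 4).
    Then x = 67 + 143·3 = 496, valid modulo lcm(143, 4) = 572: x ≡ 496 (mod 572).
  Combine with x ≡ 3 (mod 9); new modulus lcm = 5148.
    Write x = 496 + 572·t and substitute into x ≡ 3 (mod 9): 572·t ≡ 3 − 496 = -493 (mod 9).
    Reduce coefficients mod 9: 5·t ≡ 2 (mod 9).
    The inverse of 5 mod 9 is 2 (since 5·2 = 10 = 1·9 + 1), so t ≡ 2·2 = 4 ≡ 4 (mod 9).
    Then x = 496 + 572·4 = 2784, valid modulo lcm(572, 9) = 5148: x ≡ 2784 (mod 5148).
  Combine with x ≡ 8 (mod 17); new modulus lcm = 87516.
    Write x = 2784 + 5148·t and substitute into x ≡ 8 (mod 17): 5148·t ≡ 8 − 2784 = -2776 (mod 17).
    Reduce coefficients mod 17: 14·t ≡ 12 (mod 17).
    The inverse of 14 mod 17 is 11 (since 14·11 = 154 = 9·17 + 1), so t ≡ 11·12 = 132 ≡ 13 (mod 17).
    Then x = 2784 + 5148·13 = 69708, valid modulo lcm(5148, 17) = 87516: x ≡ 69708 (mod 87516).
Verify against each original: 69708 mod 11 = 1, 69708 mod 13 = 2, 69708 mod 4 = 0, 69708 mod 9 = 3, 69708 mod 17 = 8.

x ≡ 69708 (mod 87516).


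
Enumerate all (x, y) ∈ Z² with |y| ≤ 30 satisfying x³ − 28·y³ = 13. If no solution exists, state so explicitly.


The equation is x³ - 28y³ = 13. For fixed y, x³ = 28·y³ + 13, so a solution requires the RHS to be a perfect cube.
Strategy: iterate y from -30 to 30, compute RHS = 28·y³ + 13, and check whether it is a (positive or negative) perfect cube.
Check small values of y:
  y = 0: RHS = 13 is not a perfect cube.
  y = 1: RHS = 41 is not a perfect cube.
  y = -1: RHS = -15 is not a perfect cube.
  y = 2: RHS = 237 is not a perfect cube.
  y = -2: RHS = -211 is not a perfect cube.
  y = 3: RHS = 769 is not a perfect cube.
  y = -3: RHS = -743 is not a perfect cube.
Continuing the search up to |y| = 30 finds no solutions either.
No (x, y) in the scanned range satisfies the equation.

No integer solutions with |y| ≤ 30.


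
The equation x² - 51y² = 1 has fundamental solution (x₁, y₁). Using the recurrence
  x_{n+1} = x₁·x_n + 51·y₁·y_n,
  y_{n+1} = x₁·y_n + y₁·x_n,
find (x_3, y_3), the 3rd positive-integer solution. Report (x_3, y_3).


Step 1: Find the fundamental solution (x₁, y₁) of x² - 51y² = 1.
  Expand √51 as a continued fraction. a₀ = ⌊√51⌋ = 7; iterate m_{k+1} = d_k·a_k − m_k, d_{k+1} = (51 − m_{k+1}²)/d_k, a_{k+1} = ⌊(a₀ + m_{k+1})/d_{k+1}⌋ (starting m₀ = 0, d₀ = 1), with convergents p_k = a_k·p_{k-1} + p_{k-2}, q_k = a_k·q_{k-1} + q_{k-2} (p₋₁ = 1, q₋₁ = 0):
  k = 0: a₀ = 7; p₀/q₀ = 7/1; p₀² − 51·q₀² = 49 − 51 = -2.
  k = 1: m = 7, d = 2, a = ⌊(7 + 7)/2⌋ = 7; p/q = (7·7 + 1)/(7·1 + 0) = 50/7; p² − 51·q² = 2500 − 2499 = 1.
  The first convergent with p² − 51·q² = 1 gives the fundamental solution (x₁, y₁) = (50, 7).
Step 2: Apply the recurrence (x_{n+1}, y_{n+1}) = (x₁x_n + 51y₁y_n, x₁y_n + y₁x_n) repeatedly.
  From (x_1, y_1) = (50, 7): x_2 = 50·50 + 51·7·7 = 4999; y_2 = 50·7 + 7·50 = 700.
  From (x_2, y_2) = (4999, 700): x_3 = 50·4999 + 51·7·700 = 499850; y_3 = 50·700 + 7·4999 = 69993.
Step 3: Verify x_3² - 51·y_3² = 249850022500 - 249850022499 = 1 (should be 1). ✓

(x_1, y_1) = (50, 7); (x_3, y_3) = (499850, 69993).


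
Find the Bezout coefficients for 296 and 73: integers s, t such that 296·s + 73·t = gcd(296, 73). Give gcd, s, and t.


Euclidean algorithm on (296, 73) — divide until remainder is 0:
  296 = 4 · 73 + 4
  73 = 18 · 4 + 1
  4 = 4 · 1 + 0
gcd(296, 73) = 1.
Track Bezout coefficients alongside the remainders: start with r₀ = 296 = a·1 + b·0 (s = 1, t = 0) and r₁ = 73 = a·0 + b·1 (s = 0, t = 1); each new remainder r_{k+1} = r_{k-1} − q_k·r_k inherits s_{k+1} = s_{k-1} − q_k·s_k, t_{k+1} = t_{k-1} − q_k·t_k, so r_k = a·s_k + b·t_k at every step:
  q = 4: r = 4, s = 1 − 4·0 = 1, t = 0 − 4·1 = -4  (check: 296·1 + 73·(-4) = 4)
  q = 18: r = 1, s = 0 − 18·1 = -18, t = 1 − 18·(-4) = 73  (check: 296·(-18) + 73·73 = 1)
The row with r = 1 (the gcd) gives the Bezout coefficients s = -18, t = 73.
Result: 296 · (-18) + 73 · (73) = 1.

gcd(296, 73) = 1; s = -18, t = 73 (check: 296·(-18) + 73·73 = 1).


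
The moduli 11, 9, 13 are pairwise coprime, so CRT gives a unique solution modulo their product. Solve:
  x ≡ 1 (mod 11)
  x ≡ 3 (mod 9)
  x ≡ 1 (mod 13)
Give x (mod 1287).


Moduli 11, 9, 13 are pairwise coprime; by CRT there is a unique solution modulo M = 11 · 9 · 13 = 1287.
Solve pairwise, accumulating the modulus:
  Start with x ≡ 1 (mod 11).
  Combine with x ≡ 3 (mod 9): since gcd(11, 9) = 1, we get a unique residue mod 99.
    Write x = 1 + 11·t and substitute into x ≡ 3 (mod 9): 11·t ≡ 3 − 1 = 2 (mod 9).
    Reduce coefficients mod 9: 2·t ≡ 2 (mod 9).
    The inverse of 2 mod 9 is 5 (since 2·5 = 10 = 1·9 + 1), so t ≡ 5·2 = 10 ≡ 1 (mod 9).
    Then x = 1 + 11·1 = 12, valid modulo lcm(11, 9) = 99: x ≡ 12 (mod 99).
  Combine with x ≡ 1 (mod 13): since gcd(99, 13) = 1, we get a unique residue mod 1287.
    Write x = 12 + 99·t and substitute into x ≡ 1 (mod 13): 99·t ≡ 1 − 12 = -11 (mod 13).
    Reduce coefficients mod 13: 8·t ≡ 2 (mod 13).
    The inverse of 8 mod 13 is 5 (since 8·5 = 40 = 3·13 + 1), so t ≡ 5·2 = 10 ≡ 10 (mod 13).
    Then x = 12 + 99·10 = 1002, valid modulo lcm(99, 13) = 1287: x ≡ 1002 (mod 1287).
Verify: 1002 mod 11 = 1 ✓, 1002 mod 9 = 3 ✓, 1002 mod 13 = 1 ✓.

x ≡ 1002 (mod 1287).


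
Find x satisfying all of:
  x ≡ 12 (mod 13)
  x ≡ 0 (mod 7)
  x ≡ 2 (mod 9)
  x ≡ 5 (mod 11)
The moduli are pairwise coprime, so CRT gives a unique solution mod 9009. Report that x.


Product of moduli M = 13 · 7 · 9 · 11 = 9009.
Merge one congruence at a time:
  Start: x ≡ 12 (mod 13).
  Combine with x ≡ 0 (mod 7); new modulus lcm = 91.
    Write x = 12 + 13·t and substitute into x ≡ 0 (mod 7): 13·t ≡ 0 − 12 = -12 (mod 7).
    Reduce coefficients mod 7: 6·t ≡ 2 (mod 7).
    The inverse of 6 mod 7 is 6 (since 6·6 = 36 = 5·7 + 1), so t ≡ 6·2 = 12 ≡ 5 (mod 7).
    Then x = 12 + 13·5 = 77, valid modulo lcm(13, 7) = 91: x ≡ 77 (mod 91).
  Combine with x ≡ 2 (mod 9); new modulus lcm = 819.
    Write x = 77 + 91·t and substitute into x ≡ 2 (mod 9): 91·t ≡ 2 − 77 = -75 (mod 9).
    Reduce coefficients mod 9: 1·t ≡ 6 (mod 9).
    So t ≡ 6 (mod 9).
    Then x = 77 + 91·6 = 623, valid modulo lcm(91, 9) = 819: x ≡ 623 (mod 819).
  Combine with x ≡ 5 (mod 11); new modulus lcm = 9009.
    Write x = 623 + 819·t and substitute into x ≡ 5 (mod 11): 819·t ≡ 5 − 623 = -618 (mod 11).
    Reduce coefficients mod 11: 5·t ≡ 9 (mod 11).
    The inverse of 5 mod 11 is 9 (since 5·9 = 45 = 4·11 + 1), so t ≡ 9·9 = 81 ≡ 4 (mod 11).
    Then x = 623 + 819·4 = 3899, valid modulo lcm(819, 11) = 9009: x ≡ 3899 (mod 9009).
Verify against each original: 3899 mod 13 = 12, 3899 mod 7 = 0, 3899 mod 9 = 2, 3899 mod 11 = 5.

x ≡ 3899 (mod 9009).


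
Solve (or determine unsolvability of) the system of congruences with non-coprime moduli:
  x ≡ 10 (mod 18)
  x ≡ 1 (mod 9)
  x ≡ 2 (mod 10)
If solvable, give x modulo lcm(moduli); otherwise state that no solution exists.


Moduli 18, 9, 10 are not pairwise coprime, so CRT works modulo lcm(m_i) when all pairwise compatibility conditions hold.
Pairwise compatibility: gcd(m_i, m_j) must divide a_i - a_j for every pair.
Merge one congruence at a time:
  Start: x ≡ 10 (mod 18).
  Combine with x ≡ 1 (mod 9): gcd(18, 9) = 9; 1 - 10 = -9, which IS divisible by 9, so compatible.
    Write x = 10 + 18·t and substitute into x ≡ 1 (mod 9): 18·t ≡ 1 − 10 = -9 (mod 9).
    Divide the congruence (and modulus) by g = 9: 2·t ≡ -1 (mod 1).
    Modulo 1 every t works; take t = 0.
    Then x = 10 + 18·0 = 10, valid modulo lcm(18, 9) = 18: x ≡ 10 (mod 18).
  Combine with x ≡ 2 (mod 10): gcd(18, 10) = 2; 2 - 10 = -8, which IS divisible by 2, so compatible.
    Write x = 10 + 18·t and substitute into x ≡ 2 (mod 10): 18·t ≡ 2 − 10 = -8 (mod 10).
    Divide the congruence (and modulus) by g = 2: 9·t ≡ -4 (mod 5).
    Reduce coefficients mod 5: 4·t ≡ 1 (mod 5).
    The inverse of 4 mod 5 is 4 (since 4·4 = 16 = 3·5 + 1), so t ≡ 4·1 = 4 ≡ 4 (mod 5).
    Then x = 10 + 18·4 = 82, valid modulo lcm(18, 10) = 90: x ≡ 82 (mod 90).
Verify: 82 mod 18 = 10, 82 mod 9 = 1, 82 mod 10 = 2.

x ≡ 82 (mod 90).


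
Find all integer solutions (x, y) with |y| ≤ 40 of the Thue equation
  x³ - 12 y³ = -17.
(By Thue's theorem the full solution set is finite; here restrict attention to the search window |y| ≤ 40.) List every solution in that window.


The equation is x³ - 12y³ = -17. For fixed y, x³ = 12·y³ − 17, so a solution requires the RHS to be a perfect cube.
Strategy: iterate y from -40 to 40, compute RHS = 12·y³ − 17, and check whether it is a (positive or negative) perfect cube.
Check small values of y:
  y = 0: RHS = -17 is not a perfect cube.
  y = 1: RHS = -5 is not a perfect cube.
  y = -1: RHS = -29 is not a perfect cube.
  y = 2: RHS = 79 is not a perfect cube.
  y = -2: RHS = -113 is not a perfect cube.
  y = 3: RHS = 307 is not a perfect cube.
  y = -3: RHS = -341 is not a perfect cube.
Continuing the search up to |y| = 40 finds no solutions either.
No (x, y) in the scanned range satisfies the equation.

No integer solutions with |y| ≤ 40.


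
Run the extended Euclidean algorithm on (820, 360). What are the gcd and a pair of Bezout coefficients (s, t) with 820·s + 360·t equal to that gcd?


Euclidean algorithm on (820, 360) — divide until remainder is 0:
  820 = 2 · 360 + 100
  360 = 3 · 100 + 60
  100 = 1 · 60 + 40
  60 = 1 · 40 + 20
  40 = 2 · 20 + 0
gcd(820, 360) = 20.
Track Bezout coefficients alongside the remainders: start with r₀ = 820 = a·1 + b·0 (s = 1, t = 0) and r₁ = 360 = a·0 + b·1 (s = 0, t = 1); each new remainder r_{k+1} = r_{k-1} − q_k·r_k inherits s_{k+1} = s_{k-1} − q_k·s_k, t_{k+1} = t_{k-1} − q_k·t_k, so r_k = a·s_k + b·t_k at every step:
  q = 2: r = 100, s = 1 − 2·0 = 1, t = 0 − 2·1 = -2  (check: 820·1 + 360·(-2) = 100)
  q = 3: r = 60, s = 0 − 3·1 = -3, t = 1 − 3·(-2) = 7  (check: 820·(-3) + 360·7 = 60)
  q = 1: r = 40, s = 1 − 1·(-3) = 4, t = -2 − 1·7 = -9  (check: 820·4 + 360·(-9) = 40)
  q = 1: r = 20, s = -3 − 1·4 = -7, t = 7 − 1·(-9) = 16  (check: 820·(-7) + 360·16 = 20)
The row with r = 20 (the gcd) gives the Bezout coefficients s = -7, t = 16.
Result: 820 · (-7) + 360 · (16) = 20.

gcd(820, 360) = 20; s = -7, t = 16 (check: 820·(-7) + 360·16 = 20).


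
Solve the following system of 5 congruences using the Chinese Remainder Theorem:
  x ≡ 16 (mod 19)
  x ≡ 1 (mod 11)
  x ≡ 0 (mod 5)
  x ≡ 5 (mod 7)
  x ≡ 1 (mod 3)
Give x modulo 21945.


Product of moduli M = 19 · 11 · 5 · 7 · 3 = 21945.
Merge one congruence at a time:
  Start: x ≡ 16 (mod 19).
  Combine with x ≡ 1 (mod 11); new modulus lcm = 209.
    Write x = 16 + 19·t and substitute into x ≡ 1 (mod 11): 19·t ≡ 1 − 16 = -15 (mod 11).
    Reduce coefficients mod 11: 8·t ≡ 7 (mod 11).
    The inverse of 8 mod 11 is 7 (since 8·7 = 56 = 5·11 + 1), so t ≡ 7·7 = 49 ≡ 5 (mod 11).
    Then x = 16 + 19·5 = 111, valid modulo lcm(19, 11) = 209: x ≡ 111 (mod 209).
  Combine with x ≡ 0 (mod 5); new modulus lcm = 1045.
    Write x = 111 + 209·t and substitute into x ≡ 0 (mod 5): 209·t ≡ 0 − 111 = -111 (mod 5).
    Reduce coefficients mod 5: 4·t ≡ 4 (mod 5).
    The inverse of 4 mod 5 is 4 (since 4·4 = 16 = 3·5 + 1), so t ≡ 4·4 = 16 ≡ 1 (mod 5).
    Then x = 111 + 209·1 = 320, valid modulo lcm(209, 5) = 1045: x ≡ 320 (mod 1045).
  Combine with x ≡ 5 (mod 7); new modulus lcm = 7315.
    Write x = 320 + 1045·t and substitute into x ≡ 5 (mod 7): 1045·t ≡ 5 − 320 = -315 (mod 7).
    Reduce coefficients mod 7: 2·t ≡ 0 (mod 7).
    The inverse of 2 mod 7 is 4 (since 2·4 = 8 = 1·7 + 1), so t ≡ 4·0 = 0 ≡ 0 (mod 7).
    Then x = 320 + 1045·0 = 320, valid modulo lcm(1045, 7) = 7315: x ≡ 320 (mod 7315).
  Combine with x ≡ 1 (mod 3); new modulus lcm = 21945.
    Write x = 320 + 7315·t and substitute into x ≡ 1 (mod 3): 7315·t ≡ 1 − 320 = -319 (mod 3).
    Reduce coefficients mod 3: 1·t ≡ 2 (mod 3).
    So t ≡ 2 (mod 3).
    Then x = 320 + 7315·2 = 14950, valid modulo lcm(7315, 3) = 21945: x ≡ 14950 (mod 21945).
Verify against each original: 14950 mod 19 = 16, 14950 mod 11 = 1, 14950 mod 5 = 0, 14950 mod 7 = 5, 14950 mod 3 = 1.

x ≡ 14950 (mod 21945).


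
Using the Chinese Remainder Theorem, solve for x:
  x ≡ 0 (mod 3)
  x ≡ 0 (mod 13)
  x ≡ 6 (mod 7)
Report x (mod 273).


Moduli 3, 13, 7 are pairwise coprime; by CRT there is a unique solution modulo M = 3 · 13 · 7 = 273.
Solve pairwise, accumulating the modulus:
  Start with x ≡ 0 (mod 3).
  Combine with x ≡ 0 (mod 13): since gcd(3, 13) = 1, we get a unique residue mod 39.
    Write x = 0 + 3·t and substitute into x ≡ 0 (mod 13): 3·t ≡ 0 − 0 = 0 (mod 13).
    The inverse of 3 mod 13 is 9 (since 3·9 = 27 = 2·13 + 1), so t ≡ 9·0 = 0 ≡ 0 (mod 13).
    Then x = 0 + 3·0 = 0, valid modulo lcm(3, 13) = 39: x ≡ 0 (mod 39).
  Combine with x ≡ 6 (mod 7): since gcd(39, 7) = 1, we get a unique residue mod 273.
    Write x = 0 + 39·t and substitute into x ≡ 6 (mod 7): 39·t ≡ 6 − 0 = 6 (mod 7).
    Reduce coefficients mod 7: 4·t ≡ 6 (mod 7).
    The inverse of 4 mod 7 is 2 (since 4·2 = 8 = 1·7 + 1), so t ≡ 2·6 = 12 ≡ 5 (mod 7).
    Then x = 0 + 39·5 = 195, valid modulo lcm(39, 7) = 273: x ≡ 195 (mod 273).
Verify: 195 mod 3 = 0 ✓, 195 mod 13 = 0 ✓, 195 mod 7 = 6 ✓.

x ≡ 195 (mod 273).


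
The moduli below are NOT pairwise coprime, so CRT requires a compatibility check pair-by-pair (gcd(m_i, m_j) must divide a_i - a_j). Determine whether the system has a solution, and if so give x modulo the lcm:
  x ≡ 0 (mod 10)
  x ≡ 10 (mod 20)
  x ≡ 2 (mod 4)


Moduli 10, 20, 4 are not pairwise coprime, so CRT works modulo lcm(m_i) when all pairwise compatibility conditions hold.
Pairwise compatibility: gcd(m_i, m_j) must divide a_i - a_j for every pair.
Merge one congruence at a time:
  Start: x ≡ 0 (mod 10).
  Combine with x ≡ 10 (mod 20): gcd(10, 20) = 10; 10 - 0 = 10, which IS divisible by 10, so compatible.
    Write x = 0 + 10·t and substitute into x ≡ 10 (mod 20): 10·t ≡ 10 − 0 = 10 (mod 20).
    Divide the congruence (and modulus) by g = 10: 1·t ≡ 1 (mod 2).
    So t ≡ 1 (mod 2).
    Then x = 0 + 10·1 = 10, valid modulo lcm(10, 20) = 20: x ≡ 10 (mod 20).
  Combine with x ≡ 2 (mod 4): gcd(20, 4) = 4; 2 - 10 = -8, which IS divisible by 4, so compatible.
    Write x = 10 + 20·t and substitute into x ≡ 2 (mod 4): 20·t ≡ 2 − 10 = -8 (mod 4).
    Divide the congruence (and modulus) by g = 4: 5·t ≡ -2 (mod 1).
    Modulo 1 every t works; take t = 0.
    Then x = 10 + 20·0 = 10, valid modulo lcm(20, 4) = 20: x ≡ 10 (mod 20).
Verify: 10 mod 10 = 0, 10 mod 20 = 10, 10 mod 4 = 2.

x ≡ 10 (mod 20).


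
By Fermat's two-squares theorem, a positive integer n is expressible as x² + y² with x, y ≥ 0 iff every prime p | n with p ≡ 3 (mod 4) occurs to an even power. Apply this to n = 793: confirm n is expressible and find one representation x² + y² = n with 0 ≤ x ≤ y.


Step 1: Factor n = 793 = 13 · 61.
Step 2: Check the mod-4 condition on each prime factor: 13 ≡ 1 (mod 4), exponent 1; 61 ≡ 1 (mod 4), exponent 1.
All primes ≡ 3 (mod 4) appear to even exponent (or don't appear), so by the two-squares theorem n IS expressible as a sum of two squares.
Step 3: Build a representation. Here n = 13 · 61 is a product of primes ≡ 1 (mod 4). Each prime p ≡ 1 (mod 4) is itself a sum of two squares; find a² by testing p − a² for a perfect square:
  13: 13 − 1² = 12, 13 − 2² = 9 = 3² ⇒ 13 = 2² + 3².
  61: 61 − 1² = 60, 61 − 2² = 57, 61 − 3² = 52, 61 − 4² = 45, 61 − 5² = 36 = 6² ⇒ 61 = 5² + 6².
  Combine using the Brahmagupta–Fibonacci identity (a² + b²)(c² + d²) = (ac − bd)² + (ad + bc)² = (ac + bd)² + (ad − bc)²:
  13 · 61 = 793: from (2² + 3²)(5² + 6²), take (2·5 − 3·6, 2·6 + 3·5) = (10 − 18, 12 + 15) = (-8, 27); dropping signs (only squares matter) gives (8, 27); check 8² + 27² = 64 + 729 = 793 ✓.
Step 4: Order so x ≤ y and verify: 8² + 27² = 64 + 729 = 793 = n. ✓

n = 793 = 8² + 27² (one valid representation with x ≤ y).


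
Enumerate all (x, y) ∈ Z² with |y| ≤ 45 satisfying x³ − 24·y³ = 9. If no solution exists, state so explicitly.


The equation is x³ - 24y³ = 9. For fixed y, x³ = 24·y³ + 9, so a solution requires the RHS to be a perfect cube.
Strategy: iterate y from -45 to 45, compute RHS = 24·y³ + 9, and check whether it is a (positive or negative) perfect cube.
Check small values of y:
  y = 0: RHS = 9 is not a perfect cube.
  y = 1: RHS = 33 is not a perfect cube.
  y = -1: RHS = -15 is not a perfect cube.
  y = 2: RHS = 201 is not a perfect cube.
  y = -2: RHS = -183 is not a perfect cube.
  y = 3: RHS = 657 is not a perfect cube.
  y = -3: RHS = -639 is not a perfect cube.
Continuing the search up to |y| = 45 finds no solutions either.
No (x, y) in the scanned range satisfies the equation.

No integer solutions with |y| ≤ 45.


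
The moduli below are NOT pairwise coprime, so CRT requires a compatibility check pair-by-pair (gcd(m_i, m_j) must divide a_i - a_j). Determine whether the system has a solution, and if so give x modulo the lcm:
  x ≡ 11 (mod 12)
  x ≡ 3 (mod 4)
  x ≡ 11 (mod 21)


Moduli 12, 4, 21 are not pairwise coprime, so CRT works modulo lcm(m_i) when all pairwise compatibility conditions hold.
Pairwise compatibility: gcd(m_i, m_j) must divide a_i - a_j for every pair.
Merge one congruence at a time:
  Start: x ≡ 11 (mod 12).
  Combine with x ≡ 3 (mod 4): gcd(12, 4) = 4; 3 - 11 = -8, which IS divisible by 4, so compatible.
    Write x = 11 + 12·t and substitute into x ≡ 3 (mod 4): 12·t ≡ 3 − 11 = -8 (mod 4).
    Divide the congruence (and modulus) by g = 4: 3·t ≡ -2 (mod 1).
    Modulo 1 every t works; take t = 0.
    Then x = 11 + 12·0 = 11, valid modulo lcm(12, 4) = 12: x ≡ 11 (mod 12).
  Combine with x ≡ 11 (mod 21): gcd(12, 21) = 3; 11 - 11 = 0, which IS divisible by 3, so compatible.
    Write x = 11 + 12·t and substitute into x ≡ 11 (mod 21): 12·t ≡ 11 − 11 = 0 (mod 21).
    Divide the congruence (and modulus) by g = 3: 4·t ≡ 0 (mod 7).
    The inverse of 4 mod 7 is 2 (since 4·2 = 8 = 1·7 + 1), so t ≡ 2·0 = 0 ≡ 0 (mod 7).
    Then x = 11 + 12·0 = 11, valid modulo lcm(12, 21) = 84: x ≡ 11 (mod 84).
Verify: 11 mod 12 = 11, 11 mod 4 = 3, 11 mod 21 = 11.

x ≡ 11 (mod 84).


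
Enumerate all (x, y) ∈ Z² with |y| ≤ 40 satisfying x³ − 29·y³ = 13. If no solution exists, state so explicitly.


The equation is x³ - 29y³ = 13. For fixed y, x³ = 29·y³ + 13, so a solution requires the RHS to be a perfect cube.
Strategy: iterate y from -40 to 40, compute RHS = 29·y³ + 13, and check whether it is a (positive or negative) perfect cube.
Check small values of y:
  y = 0: RHS = 13 is not a perfect cube.
  y = 1: RHS = 42 is not a perfect cube.
  y = -1: RHS = -16 is not a perfect cube.
  y = 2: RHS = 245 is not a perfect cube.
  y = -2: RHS = -219 is not a perfect cube.
  y = 3: RHS = 796 is not a perfect cube.
  y = -3: RHS = -770 is not a perfect cube.
Continuing the search up to |y| = 40 finds no solutions either.
No (x, y) in the scanned range satisfies the equation.

No integer solutions with |y| ≤ 40.


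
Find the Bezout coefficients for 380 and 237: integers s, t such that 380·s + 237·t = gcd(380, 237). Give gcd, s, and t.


Euclidean algorithm on (380, 237) — divide until remainder is 0:
  380 = 1 · 237 + 143
  237 = 1 · 143 + 94
  143 = 1 · 94 + 49
  94 = 1 · 49 + 45
  49 = 1 · 45 + 4
  45 = 11 · 4 + 1
  4 = 4 · 1 + 0
gcd(380, 237) = 1.
Track Bezout coefficients alongside the remainders: start with r₀ = 380 = a·1 + b·0 (s = 1, t = 0) and r₁ = 237 = a·0 + b·1 (s = 0, t = 1); each new remainder r_{k+1} = r_{k-1} − q_k·r_k inherits s_{k+1} = s_{k-1} − q_k·s_k, t_{k+1} = t_{k-1} − q_k·t_k, so r_k = a·s_k + b·t_k at every step:
  q = 1: r = 143, s = 1 − 1·0 = 1, t = 0 − 1·1 = -1  (check: 380·1 + 237·(-1) = 143)
  q = 1: r = 94, s = 0 − 1·1 = -1, t = 1 − 1·(-1) = 2  (check: 380·(-1) + 237·2 = 94)
  q = 1: r = 49, s = 1 − 1·(-1) = 2, t = -1 − 1·2 = -3  (check: 380·2 + 237·(-3) = 49)
  q = 1: r = 45, s = -1 − 1·2 = -3, t = 2 − 1·(-3) = 5  (check: 380·(-3) + 237·5 = 45)
  q = 1: r = 4, s = 2 − 1·(-3) = 5, t = -3 − 1·5 = -8  (check: 380·5 + 237·(-8) = 4)
  q = 11: r = 1, s = -3 − 11·5 = -58, t = 5 − 11·(-8) = 93  (check: 380·(-58) + 237·93 = 1)
The row with r = 1 (the gcd) gives the Bezout coefficients s = -58, t = 93.
Result: 380 · (-58) + 237 · (93) = 1.

gcd(380, 237) = 1; s = -58, t = 93 (check: 380·(-58) + 237·93 = 1).


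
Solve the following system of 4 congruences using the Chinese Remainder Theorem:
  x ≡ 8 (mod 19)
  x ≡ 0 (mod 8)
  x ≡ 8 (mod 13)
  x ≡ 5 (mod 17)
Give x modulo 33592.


Product of moduli M = 19 · 8 · 13 · 17 = 33592.
Merge one congruence at a time:
  Start: x ≡ 8 (mod 19).
  Combine with x ≡ 0 (mod 8); new modulus lcm = 152.
    Write x = 8 + 19·t and substitute into x ≡ 0 (mod 8): 19·t ≡ 0 − 8 = -8 (mod 8).
    Reduce coefficients mod 8: 3·t ≡ 0 (mod 8).
    The inverse of 3 mod 8 is 3 (since 3·3 = 9 = 1·8 + 1), so t ≡ 3·0 = 0 ≡ 0 (mod 8).
    Then x = 8 + 19·0 = 8, valid modulo lcm(19, 8) = 152: x ≡ 8 (mod 152).
  Combine with x ≡ 8 (mod 13); new modulus lcm = 1976.
    Write x = 8 + 152·t and substitute into x ≡ 8 (mod 13): 152·t ≡ 8 − 8 = 0 (mod 13).
    Reduce coefficients mod 13: 9·t ≡ 0 (mod 13).
    The inverse of 9 mod 13 is 3 (since 9·3 = 27 = 2·13 + 1), so t ≡ 3·0 = 0 ≡ 0 (mod 13).
    Then x = 8 + 152·0 = 8, valid modulo lcm(152, 13) = 1976: x ≡ 8 (mod 1976).
  Combine with x ≡ 5 (mod 17); new modulus lcm = 33592.
    Write x = 8 + 1976·t and substitute into x ≡ 5 (mod 17): 1976·t ≡ 5 − 8 = -3 (mod 17).
    Reduce coefficients mod 17: 4·t ≡ 14 (mod 17).
    The inverse of 4 mod 17 is 13 (since 4·13 = 52 = 3·17 + 1), so t ≡ 13·14 = 182 ≡ 12 (mod 17).
    Then x = 8 + 1976·12 = 23720, valid modulo lcm(1976, 17) = 33592: x ≡ 23720 (mod 33592).
Verify against each original: 23720 mod 19 = 8, 23720 mod 8 = 0, 23720 mod 13 = 8, 23720 mod 17 = 5.

x ≡ 23720 (mod 33592).
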